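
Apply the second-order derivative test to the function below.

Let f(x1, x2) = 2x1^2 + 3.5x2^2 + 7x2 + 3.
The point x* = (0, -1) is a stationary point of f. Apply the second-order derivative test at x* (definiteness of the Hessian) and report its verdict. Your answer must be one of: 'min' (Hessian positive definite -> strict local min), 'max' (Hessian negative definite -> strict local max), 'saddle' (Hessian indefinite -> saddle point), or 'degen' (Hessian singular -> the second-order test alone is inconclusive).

Compute the Hessian H = grad^2 f:
  H = [[4, 0], [0, 7]]
Verify stationarity: grad f(x*) = H x* + g = (0, 0).
Eigenvalues of H: 4, 7.
Both eigenvalues > 0, so H is positive definite -> x* is a strict local min.

min


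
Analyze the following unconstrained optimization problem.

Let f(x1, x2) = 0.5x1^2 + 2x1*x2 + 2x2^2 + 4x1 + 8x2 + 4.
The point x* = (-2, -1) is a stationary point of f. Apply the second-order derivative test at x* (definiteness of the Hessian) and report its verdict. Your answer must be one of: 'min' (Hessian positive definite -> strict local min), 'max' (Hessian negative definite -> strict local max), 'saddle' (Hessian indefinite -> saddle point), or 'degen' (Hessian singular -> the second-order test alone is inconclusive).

Compute the Hessian H = grad^2 f:
  H = [[1, 2], [2, 4]]
Verify stationarity: grad f(x*) = H x* + g = (0, 0).
Eigenvalues of H: 0, 5.
H has a zero eigenvalue (singular; positive semidefinite but not definite), so H is neither positive definite, negative definite, nor indefinite. The second-order test alone is inconclusive -> degen.
(Indeed, f is constant along the null direction of H through x*, so x* is not a strict local extremum.)

degen


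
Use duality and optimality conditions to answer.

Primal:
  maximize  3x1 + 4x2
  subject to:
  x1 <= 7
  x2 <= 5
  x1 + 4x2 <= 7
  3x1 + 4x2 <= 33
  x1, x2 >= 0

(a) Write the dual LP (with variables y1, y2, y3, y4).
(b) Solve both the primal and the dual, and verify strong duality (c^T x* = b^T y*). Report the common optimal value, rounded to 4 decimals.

The standard primal-dual pair for 'max c^T x s.t. A x <= b, x >= 0' is:
  Dual:  min b^T y  s.t.  A^T y >= c,  y >= 0.

So the dual LP is:
  minimize  7y1 + 5y2 + 7y3 + 33y4
  subject to:
    y1 + y3 + 3y4 >= 3
    y2 + 4y3 + 4y4 >= 4
    y1, y2, y3, y4 >= 0

Solving the primal: x* = (7, 0).
  primal value c^T x* = 21.
Solving the dual: y* = (2, 0, 1, 0).
  dual value b^T y* = 21.
Strong duality: c^T x* = b^T y*. Confirmed.

21


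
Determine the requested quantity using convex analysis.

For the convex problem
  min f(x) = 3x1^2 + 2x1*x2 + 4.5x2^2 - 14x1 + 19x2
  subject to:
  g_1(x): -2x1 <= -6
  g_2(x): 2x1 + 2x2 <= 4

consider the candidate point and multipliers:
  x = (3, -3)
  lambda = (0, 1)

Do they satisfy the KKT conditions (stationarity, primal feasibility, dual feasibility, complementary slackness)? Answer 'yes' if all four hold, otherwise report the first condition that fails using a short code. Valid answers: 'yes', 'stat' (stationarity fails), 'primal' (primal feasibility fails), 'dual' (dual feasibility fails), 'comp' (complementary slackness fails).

Gradient of f: grad f(x) = Q x + c = (-2, -2)
Constraint values g_i(x) = a_i^T x - b_i:
  g_1((3, -3)) = 0
  g_2((3, -3)) = -4
Stationarity residual: grad f(x) + sum_i lambda_i a_i = (0, 0)
  -> stationarity OK
Primal feasibility (all g_i <= 0): OK
Dual feasibility (all lambda_i >= 0): OK
Complementary slackness (lambda_i * g_i(x) = 0 for all i): FAILS

Verdict: the first failing condition is complementary_slackness -> comp.

comp


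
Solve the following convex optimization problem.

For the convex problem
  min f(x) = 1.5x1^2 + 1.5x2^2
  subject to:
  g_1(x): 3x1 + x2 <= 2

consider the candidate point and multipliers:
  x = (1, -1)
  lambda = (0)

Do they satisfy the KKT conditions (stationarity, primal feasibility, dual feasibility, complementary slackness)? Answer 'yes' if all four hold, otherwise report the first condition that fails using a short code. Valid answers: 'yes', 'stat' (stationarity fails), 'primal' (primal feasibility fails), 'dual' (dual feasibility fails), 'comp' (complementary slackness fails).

Gradient of f: grad f(x) = Q x + c = (3, -3)
Constraint values g_i(x) = a_i^T x - b_i:
  g_1((1, -1)) = 0
Stationarity residual: grad f(x) + sum_i lambda_i a_i = (3, -3)
  -> stationarity FAILS
Primal feasibility (all g_i <= 0): OK
Dual feasibility (all lambda_i >= 0): OK
Complementary slackness (lambda_i * g_i(x) = 0 for all i): OK

Verdict: the first failing condition is stationarity -> stat.

stat


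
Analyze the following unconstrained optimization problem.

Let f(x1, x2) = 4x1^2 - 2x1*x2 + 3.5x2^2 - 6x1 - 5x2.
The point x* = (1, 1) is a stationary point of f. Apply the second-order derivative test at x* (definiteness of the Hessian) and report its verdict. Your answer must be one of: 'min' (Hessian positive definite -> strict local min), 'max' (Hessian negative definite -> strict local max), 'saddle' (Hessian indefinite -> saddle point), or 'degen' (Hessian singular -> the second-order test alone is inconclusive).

Compute the Hessian H = grad^2 f:
  H = [[8, -2], [-2, 7]]
Verify stationarity: grad f(x*) = H x* + g = (0, 0).
Eigenvalues of H: 5.4384, 9.5616.
Both eigenvalues > 0, so H is positive definite -> x* is a strict local min.

min


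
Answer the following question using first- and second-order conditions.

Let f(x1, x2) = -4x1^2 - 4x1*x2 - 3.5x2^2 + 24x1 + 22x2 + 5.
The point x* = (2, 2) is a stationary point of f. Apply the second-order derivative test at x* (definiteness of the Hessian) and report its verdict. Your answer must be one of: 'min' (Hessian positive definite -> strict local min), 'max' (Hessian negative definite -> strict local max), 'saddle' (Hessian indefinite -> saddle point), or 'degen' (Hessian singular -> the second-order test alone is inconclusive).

Compute the Hessian H = grad^2 f:
  H = [[-8, -4], [-4, -7]]
Verify stationarity: grad f(x*) = H x* + g = (0, 0).
Eigenvalues of H: -11.5311, -3.4689.
Both eigenvalues < 0, so H is negative definite -> x* is a strict local max.

max


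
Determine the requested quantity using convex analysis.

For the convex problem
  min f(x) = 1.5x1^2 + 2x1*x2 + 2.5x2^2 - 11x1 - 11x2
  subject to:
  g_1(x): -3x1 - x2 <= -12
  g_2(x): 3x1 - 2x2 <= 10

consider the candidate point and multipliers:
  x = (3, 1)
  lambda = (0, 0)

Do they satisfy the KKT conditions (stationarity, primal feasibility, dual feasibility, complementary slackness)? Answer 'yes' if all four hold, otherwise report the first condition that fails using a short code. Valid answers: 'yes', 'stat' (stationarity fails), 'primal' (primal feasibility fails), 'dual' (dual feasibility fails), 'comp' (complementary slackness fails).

Gradient of f: grad f(x) = Q x + c = (0, 0)
Constraint values g_i(x) = a_i^T x - b_i:
  g_1((3, 1)) = 2
  g_2((3, 1)) = -3
Stationarity residual: grad f(x) + sum_i lambda_i a_i = (0, 0)
  -> stationarity OK
Primal feasibility (all g_i <= 0): FAILS
Dual feasibility (all lambda_i >= 0): OK
Complementary slackness (lambda_i * g_i(x) = 0 for all i): OK

Verdict: the first failing condition is primal_feasibility -> primal.

primal


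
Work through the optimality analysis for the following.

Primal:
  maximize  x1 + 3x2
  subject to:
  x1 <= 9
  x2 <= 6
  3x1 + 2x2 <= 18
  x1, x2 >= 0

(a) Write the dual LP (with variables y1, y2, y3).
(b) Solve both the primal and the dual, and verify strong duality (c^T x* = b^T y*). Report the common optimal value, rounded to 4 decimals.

The standard primal-dual pair for 'max c^T x s.t. A x <= b, x >= 0' is:
  Dual:  min b^T y  s.t.  A^T y >= c,  y >= 0.

So the dual LP is:
  minimize  9y1 + 6y2 + 18y3
  subject to:
    y1 + 3y3 >= 1
    y2 + 2y3 >= 3
    y1, y2, y3 >= 0

Solving the primal: x* = (2, 6).
  primal value c^T x* = 20.
Solving the dual: y* = (0, 2.3333, 0.3333).
  dual value b^T y* = 20.
Strong duality: c^T x* = b^T y*. Confirmed.

20


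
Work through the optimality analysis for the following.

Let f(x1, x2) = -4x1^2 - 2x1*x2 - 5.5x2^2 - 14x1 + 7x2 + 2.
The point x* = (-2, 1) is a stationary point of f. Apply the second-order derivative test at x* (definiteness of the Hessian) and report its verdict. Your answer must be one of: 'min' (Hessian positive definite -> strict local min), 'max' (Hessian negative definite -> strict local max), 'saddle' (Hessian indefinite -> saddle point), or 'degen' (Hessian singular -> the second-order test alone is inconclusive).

Compute the Hessian H = grad^2 f:
  H = [[-8, -2], [-2, -11]]
Verify stationarity: grad f(x*) = H x* + g = (0, 0).
Eigenvalues of H: -12, -7.
Both eigenvalues < 0, so H is negative definite -> x* is a strict local max.

max


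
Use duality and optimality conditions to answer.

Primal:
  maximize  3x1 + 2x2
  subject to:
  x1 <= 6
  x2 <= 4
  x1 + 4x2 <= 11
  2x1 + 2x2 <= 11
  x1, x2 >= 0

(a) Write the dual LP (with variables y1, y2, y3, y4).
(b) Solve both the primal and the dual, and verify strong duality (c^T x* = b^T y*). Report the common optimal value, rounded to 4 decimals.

The standard primal-dual pair for 'max c^T x s.t. A x <= b, x >= 0' is:
  Dual:  min b^T y  s.t.  A^T y >= c,  y >= 0.

So the dual LP is:
  minimize  6y1 + 4y2 + 11y3 + 11y4
  subject to:
    y1 + y3 + 2y4 >= 3
    y2 + 4y3 + 2y4 >= 2
    y1, y2, y3, y4 >= 0

Solving the primal: x* = (5.5, 0).
  primal value c^T x* = 16.5.
Solving the dual: y* = (0, 0, 0, 1.5).
  dual value b^T y* = 16.5.
Strong duality: c^T x* = b^T y*. Confirmed.

16.5


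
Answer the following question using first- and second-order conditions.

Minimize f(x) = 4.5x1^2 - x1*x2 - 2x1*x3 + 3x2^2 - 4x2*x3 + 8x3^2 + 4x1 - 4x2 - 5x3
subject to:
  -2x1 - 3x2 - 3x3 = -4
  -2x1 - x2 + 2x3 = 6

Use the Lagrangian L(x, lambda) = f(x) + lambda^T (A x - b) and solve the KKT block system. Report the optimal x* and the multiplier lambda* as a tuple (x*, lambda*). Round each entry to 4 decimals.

Form the Lagrangian:
  L(x, lambda) = (1/2) x^T Q x + c^T x + lambda^T (A x - b)
Stationarity (grad_x L = 0): Q x + c + A^T lambda = 0.
Primal feasibility: A x = b.

This gives the KKT block system:
  [ Q   A^T ] [ x     ]   [-c ]
  [ A    0  ] [ lambda ] = [ b ]

Solving the linear system:
  x*      = (-1.6723, 0.747, 1.7012)
  lambda* = (1.475, -9.0752)
  f(x*)   = 21.084

x* = (-1.6723, 0.747, 1.7012), lambda* = (1.475, -9.0752)


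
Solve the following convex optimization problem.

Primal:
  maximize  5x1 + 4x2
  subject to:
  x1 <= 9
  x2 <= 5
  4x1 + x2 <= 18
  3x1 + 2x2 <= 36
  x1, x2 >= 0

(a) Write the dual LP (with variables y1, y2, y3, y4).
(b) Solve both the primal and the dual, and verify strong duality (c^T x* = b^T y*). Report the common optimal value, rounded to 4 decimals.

The standard primal-dual pair for 'max c^T x s.t. A x <= b, x >= 0' is:
  Dual:  min b^T y  s.t.  A^T y >= c,  y >= 0.

So the dual LP is:
  minimize  9y1 + 5y2 + 18y3 + 36y4
  subject to:
    y1 + 4y3 + 3y4 >= 5
    y2 + y3 + 2y4 >= 4
    y1, y2, y3, y4 >= 0

Solving the primal: x* = (3.25, 5).
  primal value c^T x* = 36.25.
Solving the dual: y* = (0, 2.75, 1.25, 0).
  dual value b^T y* = 36.25.
Strong duality: c^T x* = b^T y*. Confirmed.

36.25


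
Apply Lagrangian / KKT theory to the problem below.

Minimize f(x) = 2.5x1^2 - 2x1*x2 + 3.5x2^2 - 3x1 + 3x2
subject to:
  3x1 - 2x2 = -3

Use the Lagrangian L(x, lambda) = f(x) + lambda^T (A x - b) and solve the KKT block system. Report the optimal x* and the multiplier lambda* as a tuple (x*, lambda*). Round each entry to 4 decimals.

Form the Lagrangian:
  L(x, lambda) = (1/2) x^T Q x + c^T x + lambda^T (A x - b)
Stationarity (grad_x L = 0): Q x + c + A^T lambda = 0.
Primal feasibility: A x = b.

This gives the KKT block system:
  [ Q   A^T ] [ x     ]   [-c ]
  [ A    0  ] [ lambda ] = [ b ]

Solving the linear system:
  x*      = (-0.9661, 0.0508)
  lambda* = (2.6441)
  f(x*)   = 5.4915

x* = (-0.9661, 0.0508), lambda* = (2.6441)


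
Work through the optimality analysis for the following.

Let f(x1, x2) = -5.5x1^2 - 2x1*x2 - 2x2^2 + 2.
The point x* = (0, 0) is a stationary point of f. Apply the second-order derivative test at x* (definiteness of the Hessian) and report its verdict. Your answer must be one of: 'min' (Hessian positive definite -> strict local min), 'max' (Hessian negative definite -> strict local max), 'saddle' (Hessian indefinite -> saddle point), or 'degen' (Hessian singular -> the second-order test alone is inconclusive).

Compute the Hessian H = grad^2 f:
  H = [[-11, -2], [-2, -4]]
Verify stationarity: grad f(x*) = H x* + g = (0, 0).
Eigenvalues of H: -11.5311, -3.4689.
Both eigenvalues < 0, so H is negative definite -> x* is a strict local max.

max


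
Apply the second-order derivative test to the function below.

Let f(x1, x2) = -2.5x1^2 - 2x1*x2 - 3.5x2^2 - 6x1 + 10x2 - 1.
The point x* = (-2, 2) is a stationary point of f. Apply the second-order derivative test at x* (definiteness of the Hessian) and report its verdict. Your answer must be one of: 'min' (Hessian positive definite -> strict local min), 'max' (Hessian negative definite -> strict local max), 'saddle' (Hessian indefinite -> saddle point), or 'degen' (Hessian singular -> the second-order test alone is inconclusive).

Compute the Hessian H = grad^2 f:
  H = [[-5, -2], [-2, -7]]
Verify stationarity: grad f(x*) = H x* + g = (0, 0).
Eigenvalues of H: -8.2361, -3.7639.
Both eigenvalues < 0, so H is negative definite -> x* is a strict local max.

max


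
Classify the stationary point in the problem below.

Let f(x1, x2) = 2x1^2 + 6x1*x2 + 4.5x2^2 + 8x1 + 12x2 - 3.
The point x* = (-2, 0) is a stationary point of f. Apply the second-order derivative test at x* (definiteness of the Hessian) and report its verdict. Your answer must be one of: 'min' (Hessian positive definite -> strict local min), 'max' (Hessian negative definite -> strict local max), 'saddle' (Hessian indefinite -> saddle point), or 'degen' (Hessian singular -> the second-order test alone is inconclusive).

Compute the Hessian H = grad^2 f:
  H = [[4, 6], [6, 9]]
Verify stationarity: grad f(x*) = H x* + g = (0, 0).
Eigenvalues of H: 0, 13.
H has a zero eigenvalue (singular; positive semidefinite but not definite), so H is neither positive definite, negative definite, nor indefinite. The second-order test alone is inconclusive -> degen.
(Indeed, f is constant along the null direction of H through x*, so x* is not a strict local extremum.)

degen


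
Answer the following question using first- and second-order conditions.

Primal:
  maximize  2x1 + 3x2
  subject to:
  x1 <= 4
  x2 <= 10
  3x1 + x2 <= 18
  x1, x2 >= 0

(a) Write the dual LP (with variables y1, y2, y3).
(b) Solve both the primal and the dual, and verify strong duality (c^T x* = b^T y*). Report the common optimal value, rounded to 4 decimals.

The standard primal-dual pair for 'max c^T x s.t. A x <= b, x >= 0' is:
  Dual:  min b^T y  s.t.  A^T y >= c,  y >= 0.

So the dual LP is:
  minimize  4y1 + 10y2 + 18y3
  subject to:
    y1 + 3y3 >= 2
    y2 + y3 >= 3
    y1, y2, y3 >= 0

Solving the primal: x* = (2.6667, 10).
  primal value c^T x* = 35.3333.
Solving the dual: y* = (0, 2.3333, 0.6667).
  dual value b^T y* = 35.3333.
Strong duality: c^T x* = b^T y*. Confirmed.

35.3333


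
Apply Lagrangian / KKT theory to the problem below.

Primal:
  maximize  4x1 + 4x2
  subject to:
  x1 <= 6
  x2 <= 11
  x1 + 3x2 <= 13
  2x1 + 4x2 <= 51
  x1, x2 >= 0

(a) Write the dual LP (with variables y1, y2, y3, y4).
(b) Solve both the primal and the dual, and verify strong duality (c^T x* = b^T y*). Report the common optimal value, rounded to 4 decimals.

The standard primal-dual pair for 'max c^T x s.t. A x <= b, x >= 0' is:
  Dual:  min b^T y  s.t.  A^T y >= c,  y >= 0.

So the dual LP is:
  minimize  6y1 + 11y2 + 13y3 + 51y4
  subject to:
    y1 + y3 + 2y4 >= 4
    y2 + 3y3 + 4y4 >= 4
    y1, y2, y3, y4 >= 0

Solving the primal: x* = (6, 2.3333).
  primal value c^T x* = 33.3333.
Solving the dual: y* = (2.6667, 0, 1.3333, 0).
  dual value b^T y* = 33.3333.
Strong duality: c^T x* = b^T y*. Confirmed.

33.3333


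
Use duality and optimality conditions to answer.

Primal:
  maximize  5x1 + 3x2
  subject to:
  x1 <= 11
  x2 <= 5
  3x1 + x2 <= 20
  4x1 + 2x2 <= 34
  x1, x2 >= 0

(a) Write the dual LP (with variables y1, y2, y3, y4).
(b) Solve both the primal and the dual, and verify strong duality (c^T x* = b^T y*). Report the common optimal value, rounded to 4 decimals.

The standard primal-dual pair for 'max c^T x s.t. A x <= b, x >= 0' is:
  Dual:  min b^T y  s.t.  A^T y >= c,  y >= 0.

So the dual LP is:
  minimize  11y1 + 5y2 + 20y3 + 34y4
  subject to:
    y1 + 3y3 + 4y4 >= 5
    y2 + y3 + 2y4 >= 3
    y1, y2, y3, y4 >= 0

Solving the primal: x* = (5, 5).
  primal value c^T x* = 40.
Solving the dual: y* = (0, 1.3333, 1.6667, 0).
  dual value b^T y* = 40.
Strong duality: c^T x* = b^T y*. Confirmed.

40


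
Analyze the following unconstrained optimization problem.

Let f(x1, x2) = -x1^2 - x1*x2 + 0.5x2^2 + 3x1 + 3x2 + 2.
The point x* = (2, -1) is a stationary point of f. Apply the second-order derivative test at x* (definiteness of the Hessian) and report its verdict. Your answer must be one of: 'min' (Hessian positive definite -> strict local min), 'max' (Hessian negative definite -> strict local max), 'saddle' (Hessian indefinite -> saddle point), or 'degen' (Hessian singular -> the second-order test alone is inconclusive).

Compute the Hessian H = grad^2 f:
  H = [[-2, -1], [-1, 1]]
Verify stationarity: grad f(x*) = H x* + g = (0, 0).
Eigenvalues of H: -2.3028, 1.3028.
Eigenvalues have mixed signs, so H is indefinite -> x* is a saddle point.

saddle


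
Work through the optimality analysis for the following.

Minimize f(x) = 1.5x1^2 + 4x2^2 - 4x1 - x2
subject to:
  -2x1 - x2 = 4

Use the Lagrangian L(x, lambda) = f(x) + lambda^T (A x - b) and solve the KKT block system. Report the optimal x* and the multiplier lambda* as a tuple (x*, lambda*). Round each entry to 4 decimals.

Form the Lagrangian:
  L(x, lambda) = (1/2) x^T Q x + c^T x + lambda^T (A x - b)
Stationarity (grad_x L = 0): Q x + c + A^T lambda = 0.
Primal feasibility: A x = b.

This gives the KKT block system:
  [ Q   A^T ] [ x     ]   [-c ]
  [ A    0  ] [ lambda ] = [ b ]

Solving the linear system:
  x*      = (-1.7714, -0.4571)
  lambda* = (-4.6571)
  f(x*)   = 13.0857

x* = (-1.7714, -0.4571), lambda* = (-4.6571)


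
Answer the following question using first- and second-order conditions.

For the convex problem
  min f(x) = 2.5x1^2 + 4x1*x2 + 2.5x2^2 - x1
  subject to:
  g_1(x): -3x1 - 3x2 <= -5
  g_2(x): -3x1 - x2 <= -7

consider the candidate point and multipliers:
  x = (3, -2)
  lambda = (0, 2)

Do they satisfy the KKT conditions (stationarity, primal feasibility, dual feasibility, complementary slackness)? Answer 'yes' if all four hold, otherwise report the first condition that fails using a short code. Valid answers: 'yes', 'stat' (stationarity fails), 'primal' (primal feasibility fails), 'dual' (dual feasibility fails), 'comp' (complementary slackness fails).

Gradient of f: grad f(x) = Q x + c = (6, 2)
Constraint values g_i(x) = a_i^T x - b_i:
  g_1((3, -2)) = 2
  g_2((3, -2)) = 0
Stationarity residual: grad f(x) + sum_i lambda_i a_i = (0, 0)
  -> stationarity OK
Primal feasibility (all g_i <= 0): FAILS
Dual feasibility (all lambda_i >= 0): OK
Complementary slackness (lambda_i * g_i(x) = 0 for all i): OK

Verdict: the first failing condition is primal_feasibility -> primal.

primal


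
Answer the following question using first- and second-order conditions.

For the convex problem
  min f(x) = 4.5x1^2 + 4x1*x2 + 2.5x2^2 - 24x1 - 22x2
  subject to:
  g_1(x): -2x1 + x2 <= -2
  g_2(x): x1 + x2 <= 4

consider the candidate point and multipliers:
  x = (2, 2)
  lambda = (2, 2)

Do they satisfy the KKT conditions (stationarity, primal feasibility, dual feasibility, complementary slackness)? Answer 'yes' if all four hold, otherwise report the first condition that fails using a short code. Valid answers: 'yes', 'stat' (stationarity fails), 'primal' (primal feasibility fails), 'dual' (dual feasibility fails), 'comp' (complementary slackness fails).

Gradient of f: grad f(x) = Q x + c = (2, -4)
Constraint values g_i(x) = a_i^T x - b_i:
  g_1((2, 2)) = 0
  g_2((2, 2)) = 0
Stationarity residual: grad f(x) + sum_i lambda_i a_i = (0, 0)
  -> stationarity OK
Primal feasibility (all g_i <= 0): OK
Dual feasibility (all lambda_i >= 0): OK
Complementary slackness (lambda_i * g_i(x) = 0 for all i): OK

Verdict: yes, KKT holds.

yes


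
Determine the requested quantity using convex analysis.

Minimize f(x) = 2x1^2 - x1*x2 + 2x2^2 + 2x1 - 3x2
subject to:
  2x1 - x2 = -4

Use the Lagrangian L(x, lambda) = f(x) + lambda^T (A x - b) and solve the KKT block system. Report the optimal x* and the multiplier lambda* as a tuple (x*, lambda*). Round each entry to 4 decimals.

Form the Lagrangian:
  L(x, lambda) = (1/2) x^T Q x + c^T x + lambda^T (A x - b)
Stationarity (grad_x L = 0): Q x + c + A^T lambda = 0.
Primal feasibility: A x = b.

This gives the KKT block system:
  [ Q   A^T ] [ x     ]   [-c ]
  [ A    0  ] [ lambda ] = [ b ]

Solving the linear system:
  x*      = (-1.5, 1)
  lambda* = (2.5)
  f(x*)   = 2

x* = (-1.5, 1), lambda* = (2.5)


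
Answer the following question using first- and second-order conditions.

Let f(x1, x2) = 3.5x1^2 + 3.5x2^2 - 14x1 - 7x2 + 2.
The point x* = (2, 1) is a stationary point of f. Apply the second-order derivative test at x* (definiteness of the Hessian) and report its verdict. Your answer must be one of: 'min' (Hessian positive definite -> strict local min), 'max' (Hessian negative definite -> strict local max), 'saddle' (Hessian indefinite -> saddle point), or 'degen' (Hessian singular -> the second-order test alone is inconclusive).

Compute the Hessian H = grad^2 f:
  H = [[7, 0], [0, 7]]
Verify stationarity: grad f(x*) = H x* + g = (0, 0).
Eigenvalues of H: 7, 7.
Both eigenvalues > 0, so H is positive definite -> x* is a strict local min.

min


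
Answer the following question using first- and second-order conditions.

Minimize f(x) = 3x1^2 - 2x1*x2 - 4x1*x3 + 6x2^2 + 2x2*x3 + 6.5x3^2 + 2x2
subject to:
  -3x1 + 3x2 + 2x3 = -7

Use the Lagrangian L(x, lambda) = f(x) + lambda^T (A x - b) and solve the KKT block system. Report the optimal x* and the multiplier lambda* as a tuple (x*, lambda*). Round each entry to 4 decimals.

Form the Lagrangian:
  L(x, lambda) = (1/2) x^T Q x + c^T x + lambda^T (A x - b)
Stationarity (grad_x L = 0): Q x + c + A^T lambda = 0.
Primal feasibility: A x = b.

This gives the KKT block system:
  [ Q   A^T ] [ x     ]   [-c ]
  [ A    0  ] [ lambda ] = [ b ]

Solving the linear system:
  x*      = (1.5562, -0.812, 0.0524)
  lambda* = (3.584)
  f(x*)   = 11.7319

x* = (1.5562, -0.812, 0.0524), lambda* = (3.584)


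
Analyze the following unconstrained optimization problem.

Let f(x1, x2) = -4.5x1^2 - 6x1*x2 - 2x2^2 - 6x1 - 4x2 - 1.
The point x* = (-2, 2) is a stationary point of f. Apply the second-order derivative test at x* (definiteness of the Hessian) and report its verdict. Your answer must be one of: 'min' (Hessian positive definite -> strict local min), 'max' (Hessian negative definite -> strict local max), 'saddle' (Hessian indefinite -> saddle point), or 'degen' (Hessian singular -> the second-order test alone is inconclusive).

Compute the Hessian H = grad^2 f:
  H = [[-9, -6], [-6, -4]]
Verify stationarity: grad f(x*) = H x* + g = (0, 0).
Eigenvalues of H: -13, 0.
H has a zero eigenvalue (singular; negative semidefinite but not definite), so H is neither positive definite, negative definite, nor indefinite. The second-order test alone is inconclusive -> degen.
(Indeed, f is constant along the null direction of H through x*, so x* is not a strict local extremum.)

degen


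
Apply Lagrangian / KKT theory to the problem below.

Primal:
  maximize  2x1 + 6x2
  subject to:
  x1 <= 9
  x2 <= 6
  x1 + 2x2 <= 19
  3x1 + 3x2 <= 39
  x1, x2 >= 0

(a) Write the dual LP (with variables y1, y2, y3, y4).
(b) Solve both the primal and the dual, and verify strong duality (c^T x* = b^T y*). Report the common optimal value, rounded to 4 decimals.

The standard primal-dual pair for 'max c^T x s.t. A x <= b, x >= 0' is:
  Dual:  min b^T y  s.t.  A^T y >= c,  y >= 0.

So the dual LP is:
  minimize  9y1 + 6y2 + 19y3 + 39y4
  subject to:
    y1 + y3 + 3y4 >= 2
    y2 + 2y3 + 3y4 >= 6
    y1, y2, y3, y4 >= 0

Solving the primal: x* = (7, 6).
  primal value c^T x* = 50.
Solving the dual: y* = (0, 4, 0, 0.6667).
  dual value b^T y* = 50.
Strong duality: c^T x* = b^T y*. Confirmed.

50


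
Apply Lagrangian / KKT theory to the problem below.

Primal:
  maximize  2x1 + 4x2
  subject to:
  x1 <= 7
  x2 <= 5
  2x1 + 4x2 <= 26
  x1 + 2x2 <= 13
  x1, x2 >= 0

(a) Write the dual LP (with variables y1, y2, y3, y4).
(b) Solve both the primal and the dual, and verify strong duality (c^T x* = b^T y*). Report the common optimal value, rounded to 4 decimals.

The standard primal-dual pair for 'max c^T x s.t. A x <= b, x >= 0' is:
  Dual:  min b^T y  s.t.  A^T y >= c,  y >= 0.

So the dual LP is:
  minimize  7y1 + 5y2 + 26y3 + 13y4
  subject to:
    y1 + 2y3 + y4 >= 2
    y2 + 4y3 + 2y4 >= 4
    y1, y2, y3, y4 >= 0

Solving the primal: x* = (3, 5).
  primal value c^T x* = 26.
Solving the dual: y* = (0, 0, 1, 0).
  dual value b^T y* = 26.
Strong duality: c^T x* = b^T y*. Confirmed.

26


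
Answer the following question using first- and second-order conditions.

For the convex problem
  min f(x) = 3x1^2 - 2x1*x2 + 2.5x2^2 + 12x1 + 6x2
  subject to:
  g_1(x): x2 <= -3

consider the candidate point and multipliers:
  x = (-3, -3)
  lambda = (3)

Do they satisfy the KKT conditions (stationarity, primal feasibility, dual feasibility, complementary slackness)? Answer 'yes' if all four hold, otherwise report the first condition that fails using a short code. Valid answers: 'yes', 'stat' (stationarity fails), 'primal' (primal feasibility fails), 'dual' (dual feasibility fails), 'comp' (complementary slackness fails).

Gradient of f: grad f(x) = Q x + c = (0, -3)
Constraint values g_i(x) = a_i^T x - b_i:
  g_1((-3, -3)) = 0
Stationarity residual: grad f(x) + sum_i lambda_i a_i = (0, 0)
  -> stationarity OK
Primal feasibility (all g_i <= 0): OK
Dual feasibility (all lambda_i >= 0): OK
Complementary slackness (lambda_i * g_i(x) = 0 for all i): OK

Verdict: yes, KKT holds.

yes


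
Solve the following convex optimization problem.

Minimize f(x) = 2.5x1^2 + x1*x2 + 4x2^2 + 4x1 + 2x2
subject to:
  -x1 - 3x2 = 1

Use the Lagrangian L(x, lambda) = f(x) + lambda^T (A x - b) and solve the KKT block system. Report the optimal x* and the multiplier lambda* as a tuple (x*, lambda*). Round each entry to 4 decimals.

Form the Lagrangian:
  L(x, lambda) = (1/2) x^T Q x + c^T x + lambda^T (A x - b)
Stationarity (grad_x L = 0): Q x + c + A^T lambda = 0.
Primal feasibility: A x = b.

This gives the KKT block system:
  [ Q   A^T ] [ x     ]   [-c ]
  [ A    0  ] [ lambda ] = [ b ]

Solving the linear system:
  x*      = (-0.7447, -0.0851)
  lambda* = (0.1915)
  f(x*)   = -1.6702

x* = (-0.7447, -0.0851), lambda* = (0.1915)


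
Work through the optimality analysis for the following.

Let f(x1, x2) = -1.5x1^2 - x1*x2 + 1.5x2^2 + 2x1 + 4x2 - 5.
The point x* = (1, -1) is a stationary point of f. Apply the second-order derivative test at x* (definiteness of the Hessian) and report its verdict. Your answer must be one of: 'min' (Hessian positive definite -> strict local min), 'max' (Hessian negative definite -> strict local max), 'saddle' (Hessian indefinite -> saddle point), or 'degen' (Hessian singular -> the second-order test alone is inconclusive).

Compute the Hessian H = grad^2 f:
  H = [[-3, -1], [-1, 3]]
Verify stationarity: grad f(x*) = H x* + g = (0, 0).
Eigenvalues of H: -3.1623, 3.1623.
Eigenvalues have mixed signs, so H is indefinite -> x* is a saddle point.

saddle


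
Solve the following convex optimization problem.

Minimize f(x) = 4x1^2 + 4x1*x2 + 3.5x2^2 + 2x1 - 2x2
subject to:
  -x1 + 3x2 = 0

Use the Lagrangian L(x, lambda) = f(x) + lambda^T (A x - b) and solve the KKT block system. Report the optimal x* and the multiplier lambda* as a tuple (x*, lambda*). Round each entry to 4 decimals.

Form the Lagrangian:
  L(x, lambda) = (1/2) x^T Q x + c^T x + lambda^T (A x - b)
Stationarity (grad_x L = 0): Q x + c + A^T lambda = 0.
Primal feasibility: A x = b.

This gives the KKT block system:
  [ Q   A^T ] [ x     ]   [-c ]
  [ A    0  ] [ lambda ] = [ b ]

Solving the linear system:
  x*      = (-0.1165, -0.0388)
  lambda* = (0.9126)
  f(x*)   = -0.0777

x* = (-0.1165, -0.0388), lambda* = (0.9126)


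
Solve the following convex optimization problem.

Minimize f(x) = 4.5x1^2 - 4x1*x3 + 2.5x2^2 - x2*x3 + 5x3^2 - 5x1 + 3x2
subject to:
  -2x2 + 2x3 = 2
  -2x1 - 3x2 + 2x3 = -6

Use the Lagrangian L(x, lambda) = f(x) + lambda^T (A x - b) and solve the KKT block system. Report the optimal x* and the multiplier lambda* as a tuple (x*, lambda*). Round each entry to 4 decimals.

Form the Lagrangian:
  L(x, lambda) = (1/2) x^T Q x + c^T x + lambda^T (A x - b)
Stationarity (grad_x L = 0): Q x + c + A^T lambda = 0.
Primal feasibility: A x = b.

This gives the KKT block system:
  [ Q   A^T ] [ x     ]   [-c ]
  [ A    0  ] [ lambda ] = [ b ]

Solving the linear system:
  x*      = (3.5455, 0.9091, 1.9091)
  lambda* = (-11.6364, 9.6364)
  f(x*)   = 33.0455

x* = (3.5455, 0.9091, 1.9091), lambda* = (-11.6364, 9.6364)


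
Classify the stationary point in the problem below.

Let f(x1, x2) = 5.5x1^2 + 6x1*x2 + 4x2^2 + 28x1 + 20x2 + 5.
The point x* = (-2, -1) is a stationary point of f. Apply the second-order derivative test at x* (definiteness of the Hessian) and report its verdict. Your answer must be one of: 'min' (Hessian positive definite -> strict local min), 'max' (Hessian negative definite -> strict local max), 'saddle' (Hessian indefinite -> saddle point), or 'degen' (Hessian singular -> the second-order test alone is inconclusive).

Compute the Hessian H = grad^2 f:
  H = [[11, 6], [6, 8]]
Verify stationarity: grad f(x*) = H x* + g = (0, 0).
Eigenvalues of H: 3.3153, 15.6847.
Both eigenvalues > 0, so H is positive definite -> x* is a strict local min.

min


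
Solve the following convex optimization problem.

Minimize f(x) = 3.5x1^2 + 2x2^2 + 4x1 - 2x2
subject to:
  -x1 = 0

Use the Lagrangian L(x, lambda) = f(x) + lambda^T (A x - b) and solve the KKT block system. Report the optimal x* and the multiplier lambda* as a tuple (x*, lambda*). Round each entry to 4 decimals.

Form the Lagrangian:
  L(x, lambda) = (1/2) x^T Q x + c^T x + lambda^T (A x - b)
Stationarity (grad_x L = 0): Q x + c + A^T lambda = 0.
Primal feasibility: A x = b.

This gives the KKT block system:
  [ Q   A^T ] [ x     ]   [-c ]
  [ A    0  ] [ lambda ] = [ b ]

Solving the linear system:
  x*      = (0, 0.5)
  lambda* = (4)
  f(x*)   = -0.5

x* = (0, 0.5), lambda* = (4)


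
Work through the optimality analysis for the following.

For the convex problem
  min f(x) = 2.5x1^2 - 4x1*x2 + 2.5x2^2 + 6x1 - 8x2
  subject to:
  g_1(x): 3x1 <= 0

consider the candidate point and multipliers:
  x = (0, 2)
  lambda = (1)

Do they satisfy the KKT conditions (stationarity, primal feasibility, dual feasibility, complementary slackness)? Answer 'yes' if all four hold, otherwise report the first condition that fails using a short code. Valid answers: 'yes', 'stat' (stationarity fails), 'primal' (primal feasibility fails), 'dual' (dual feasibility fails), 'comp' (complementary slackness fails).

Gradient of f: grad f(x) = Q x + c = (-2, 2)
Constraint values g_i(x) = a_i^T x - b_i:
  g_1((0, 2)) = 0
Stationarity residual: grad f(x) + sum_i lambda_i a_i = (1, 2)
  -> stationarity FAILS
Primal feasibility (all g_i <= 0): OK
Dual feasibility (all lambda_i >= 0): OK
Complementary slackness (lambda_i * g_i(x) = 0 for all i): OK

Verdict: the first failing condition is stationarity -> stat.

stat


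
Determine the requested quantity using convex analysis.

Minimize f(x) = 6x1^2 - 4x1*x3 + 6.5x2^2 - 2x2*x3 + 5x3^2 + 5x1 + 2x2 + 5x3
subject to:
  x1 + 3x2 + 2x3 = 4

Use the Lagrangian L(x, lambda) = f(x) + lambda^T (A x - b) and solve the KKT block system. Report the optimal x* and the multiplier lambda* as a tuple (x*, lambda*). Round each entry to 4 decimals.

Form the Lagrangian:
  L(x, lambda) = (1/2) x^T Q x + c^T x + lambda^T (A x - b)
Stationarity (grad_x L = 0): Q x + c + A^T lambda = 0.
Primal feasibility: A x = b.

This gives the KKT block system:
  [ Q   A^T ] [ x     ]   [-c ]
  [ A    0  ] [ lambda ] = [ b ]

Solving the linear system:
  x*      = (0.1265, 0.9076, 0.5753)
  lambda* = (-4.2161)
  f(x*)   = 11.0944

x* = (0.1265, 0.9076, 0.5753), lambda* = (-4.2161)


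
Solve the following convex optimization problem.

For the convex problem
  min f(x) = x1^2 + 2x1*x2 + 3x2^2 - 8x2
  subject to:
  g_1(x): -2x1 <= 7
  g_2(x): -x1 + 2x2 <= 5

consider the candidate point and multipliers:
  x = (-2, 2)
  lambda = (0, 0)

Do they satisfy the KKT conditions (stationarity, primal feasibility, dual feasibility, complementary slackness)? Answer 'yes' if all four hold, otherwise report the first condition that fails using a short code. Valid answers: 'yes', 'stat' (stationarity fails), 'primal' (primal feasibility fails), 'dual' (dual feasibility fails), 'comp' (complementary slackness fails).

Gradient of f: grad f(x) = Q x + c = (0, 0)
Constraint values g_i(x) = a_i^T x - b_i:
  g_1((-2, 2)) = -3
  g_2((-2, 2)) = 1
Stationarity residual: grad f(x) + sum_i lambda_i a_i = (0, 0)
  -> stationarity OK
Primal feasibility (all g_i <= 0): FAILS
Dual feasibility (all lambda_i >= 0): OK
Complementary slackness (lambda_i * g_i(x) = 0 for all i): OK

Verdict: the first failing condition is primal_feasibility -> primal.

primal


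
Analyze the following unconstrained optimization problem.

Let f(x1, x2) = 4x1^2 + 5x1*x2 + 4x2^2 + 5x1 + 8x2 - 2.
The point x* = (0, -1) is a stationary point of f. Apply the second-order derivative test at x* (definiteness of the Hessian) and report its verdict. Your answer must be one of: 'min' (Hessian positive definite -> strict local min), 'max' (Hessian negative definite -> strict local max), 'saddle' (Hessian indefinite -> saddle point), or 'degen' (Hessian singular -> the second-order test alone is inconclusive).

Compute the Hessian H = grad^2 f:
  H = [[8, 5], [5, 8]]
Verify stationarity: grad f(x*) = H x* + g = (0, 0).
Eigenvalues of H: 3, 13.
Both eigenvalues > 0, so H is positive definite -> x* is a strict local min.

min


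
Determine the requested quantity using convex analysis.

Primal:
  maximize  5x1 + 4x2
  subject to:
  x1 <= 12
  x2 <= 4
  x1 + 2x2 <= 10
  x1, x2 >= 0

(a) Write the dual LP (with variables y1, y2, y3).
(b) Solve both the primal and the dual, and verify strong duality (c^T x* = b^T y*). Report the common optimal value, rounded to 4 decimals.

The standard primal-dual pair for 'max c^T x s.t. A x <= b, x >= 0' is:
  Dual:  min b^T y  s.t.  A^T y >= c,  y >= 0.

So the dual LP is:
  minimize  12y1 + 4y2 + 10y3
  subject to:
    y1 + y3 >= 5
    y2 + 2y3 >= 4
    y1, y2, y3 >= 0

Solving the primal: x* = (10, 0).
  primal value c^T x* = 50.
Solving the dual: y* = (0, 0, 5).
  dual value b^T y* = 50.
Strong duality: c^T x* = b^T y*. Confirmed.

50


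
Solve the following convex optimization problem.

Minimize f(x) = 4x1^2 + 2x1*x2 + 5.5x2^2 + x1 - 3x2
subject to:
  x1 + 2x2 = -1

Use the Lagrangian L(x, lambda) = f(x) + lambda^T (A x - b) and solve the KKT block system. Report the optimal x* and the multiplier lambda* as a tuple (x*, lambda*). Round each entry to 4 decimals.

Form the Lagrangian:
  L(x, lambda) = (1/2) x^T Q x + c^T x + lambda^T (A x - b)
Stationarity (grad_x L = 0): Q x + c + A^T lambda = 0.
Primal feasibility: A x = b.

This gives the KKT block system:
  [ Q   A^T ] [ x     ]   [-c ]
  [ A    0  ] [ lambda ] = [ b ]

Solving the linear system:
  x*      = (-0.4857, -0.2571)
  lambda* = (3.4)
  f(x*)   = 1.8429

x* = (-0.4857, -0.2571), lambda* = (3.4)


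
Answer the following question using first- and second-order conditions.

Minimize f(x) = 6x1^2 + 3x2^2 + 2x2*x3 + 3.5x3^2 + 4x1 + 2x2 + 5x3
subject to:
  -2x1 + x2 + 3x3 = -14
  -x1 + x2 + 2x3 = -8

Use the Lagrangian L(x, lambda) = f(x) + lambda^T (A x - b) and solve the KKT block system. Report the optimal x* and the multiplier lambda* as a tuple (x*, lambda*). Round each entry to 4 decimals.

Form the Lagrangian:
  L(x, lambda) = (1/2) x^T Q x + c^T x + lambda^T (A x - b)
Stationarity (grad_x L = 0): Q x + c + A^T lambda = 0.
Primal feasibility: A x = b.

This gives the KKT block system:
  [ Q   A^T ] [ x     ]   [-c ]
  [ A    0  ] [ lambda ] = [ b ]

Solving the linear system:
  x*      = (1.8571, 2.1429, -4.1429)
  lambda* = (32.8571, -39.4286)
  f(x*)   = 67.7857

x* = (1.8571, 2.1429, -4.1429), lambda* = (32.8571, -39.4286)


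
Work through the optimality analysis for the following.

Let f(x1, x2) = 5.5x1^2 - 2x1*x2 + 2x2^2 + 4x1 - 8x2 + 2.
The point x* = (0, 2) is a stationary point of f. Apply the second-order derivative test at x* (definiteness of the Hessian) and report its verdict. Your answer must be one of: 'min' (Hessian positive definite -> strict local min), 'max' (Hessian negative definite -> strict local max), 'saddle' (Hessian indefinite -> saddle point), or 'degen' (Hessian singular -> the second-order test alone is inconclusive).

Compute the Hessian H = grad^2 f:
  H = [[11, -2], [-2, 4]]
Verify stationarity: grad f(x*) = H x* + g = (0, 0).
Eigenvalues of H: 3.4689, 11.5311.
Both eigenvalues > 0, so H is positive definite -> x* is a strict local min.

min


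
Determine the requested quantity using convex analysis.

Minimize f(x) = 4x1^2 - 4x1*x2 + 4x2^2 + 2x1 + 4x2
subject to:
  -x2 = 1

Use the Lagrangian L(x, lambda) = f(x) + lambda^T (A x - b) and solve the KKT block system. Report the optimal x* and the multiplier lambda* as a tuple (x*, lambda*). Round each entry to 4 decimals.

Form the Lagrangian:
  L(x, lambda) = (1/2) x^T Q x + c^T x + lambda^T (A x - b)
Stationarity (grad_x L = 0): Q x + c + A^T lambda = 0.
Primal feasibility: A x = b.

This gives the KKT block system:
  [ Q   A^T ] [ x     ]   [-c ]
  [ A    0  ] [ lambda ] = [ b ]

Solving the linear system:
  x*      = (-0.75, -1)
  lambda* = (-1)
  f(x*)   = -2.25

x* = (-0.75, -1), lambda* = (-1)


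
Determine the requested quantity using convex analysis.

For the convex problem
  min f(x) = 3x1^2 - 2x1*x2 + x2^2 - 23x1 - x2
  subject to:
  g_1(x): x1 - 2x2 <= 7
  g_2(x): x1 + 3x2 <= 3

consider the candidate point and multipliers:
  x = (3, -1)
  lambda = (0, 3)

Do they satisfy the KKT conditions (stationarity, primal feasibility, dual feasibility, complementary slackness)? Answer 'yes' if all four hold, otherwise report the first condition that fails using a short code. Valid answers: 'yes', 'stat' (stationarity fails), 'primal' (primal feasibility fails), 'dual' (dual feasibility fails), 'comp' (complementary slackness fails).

Gradient of f: grad f(x) = Q x + c = (-3, -9)
Constraint values g_i(x) = a_i^T x - b_i:
  g_1((3, -1)) = -2
  g_2((3, -1)) = -3
Stationarity residual: grad f(x) + sum_i lambda_i a_i = (0, 0)
  -> stationarity OK
Primal feasibility (all g_i <= 0): OK
Dual feasibility (all lambda_i >= 0): OK
Complementary slackness (lambda_i * g_i(x) = 0 for all i): FAILS

Verdict: the first failing condition is complementary_slackness -> comp.

comp


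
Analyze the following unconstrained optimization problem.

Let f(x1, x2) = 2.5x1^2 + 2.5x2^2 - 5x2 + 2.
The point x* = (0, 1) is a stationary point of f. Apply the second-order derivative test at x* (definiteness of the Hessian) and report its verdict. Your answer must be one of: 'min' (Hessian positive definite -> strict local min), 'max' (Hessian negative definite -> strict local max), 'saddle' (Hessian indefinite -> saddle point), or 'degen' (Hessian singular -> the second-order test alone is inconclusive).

Compute the Hessian H = grad^2 f:
  H = [[5, 0], [0, 5]]
Verify stationarity: grad f(x*) = H x* + g = (0, 0).
Eigenvalues of H: 5, 5.
Both eigenvalues > 0, so H is positive definite -> x* is a strict local min.

min
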